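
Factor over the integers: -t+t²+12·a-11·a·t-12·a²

-(12·a-t)·(a+t-1)

Group: -a·(12·a-t) + (-t+1)·(12·a-t); both groups contain (12·a-t).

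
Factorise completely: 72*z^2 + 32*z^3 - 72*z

8*z*(4*z - 3)*(z + 3)

Pull out the common factor 8*z, then factor the remaining trinomial.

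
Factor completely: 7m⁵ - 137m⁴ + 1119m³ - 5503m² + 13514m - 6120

(7m - 4)(m - 5)(m - 9)(m² - 5m + 34)

By the rational root theorem, m = 9 is a root, giving the factor (m - 9) and quotient 7m⁴ - 74m³ + 453m² - 1426m + 680.
Continuing, m = 5 is a root, so (m - 5) is a factor; dividing leaves 7m³ - 39m² + 258m - 136.
Continuing, m = 4/7 is a root, giving the factor (7m - 4) and quotient m² - 5m + 34.
The quadratic m² - 5m + 34 has discriminant -111 < 0 and is irreducible over ℤ.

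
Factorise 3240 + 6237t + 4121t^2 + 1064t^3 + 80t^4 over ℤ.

(4t + 5)(4t + 9)(5t + 9)(t + 8)

By the rational root theorem, t = -9/4 is a root, giving the factor (4t + 9) and quotient 20t^3 + 221t^2 + 533t + 360.
Next, t = -9/5 is a root, so (5t + 9) is a factor; dividing leaves 4t^2 + 37t + 40.
The remaining quadratic factors as (t + 8)(4t + 5).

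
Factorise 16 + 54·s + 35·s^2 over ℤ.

(5·s + 2)·(7·s + 8)

Need a pair with product 35·16 = 560 and sum 54: that's 14 and 40.
Split the middle term: 35·s^2 + 14·s + 40·s + 16 = 7·s·(5·s + 2) + 8·(5·s + 2).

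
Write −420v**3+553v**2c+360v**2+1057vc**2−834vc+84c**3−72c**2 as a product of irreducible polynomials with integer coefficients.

−(5v−12c)(7v+7c−6)(12v+c)

Group: 7v(−60v**2+139vc+12c**2) + (7c−6)(−60v**2+139vc+12c**2); both groups contain (−60v**2+139vc+12c**2), so (7v+7c−6) is a factor with cofactor −60v**2+139vc+12c**2.
The cofactor groups again: −60v**2+139vc+12c**2 = −12v(5v−12c) − c(5v−12c); both groups contain (5v−12c), giving −(12v+c)(5v−12c).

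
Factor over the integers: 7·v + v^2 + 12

(v + 3)·(v + 4)

Two integers with product 12 and sum 7 are 3 and 4.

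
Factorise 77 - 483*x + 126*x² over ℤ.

Pull out the common factor 7, then factor the remaining trinomial.

7*(3*x - 11)*(6*x - 1)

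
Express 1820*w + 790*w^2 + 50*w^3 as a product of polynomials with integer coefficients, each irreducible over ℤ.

Pull out the common factor 10*w, then factor the remaining trinomial.

10*w*(5*w + 14)*(w + 13)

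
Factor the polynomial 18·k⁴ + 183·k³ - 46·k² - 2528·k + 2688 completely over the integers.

Trying the rational-root candidates, k = -8 is a root, giving the factor (k + 8) and quotient 18·k³ + 39·k² - 358·k + 336.
Next, k = -6 is a root, giving the factor (k + 6) and quotient 18·k² - 69·k + 56.
The remaining quadratic factors as (6·k - 7)(3·k - 8).

(3·k - 8)·(6·k - 7)·(k + 6)·(k + 8)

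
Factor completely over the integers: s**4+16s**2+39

(s**2+13)(s**2+3)

Substitute u = s**2 to get a quadratic in u, then factor.
s**2+13 is irreducible over ℤ (always positive, so no real roots).
s**2+3 is irreducible over ℤ (always positive, so no real roots).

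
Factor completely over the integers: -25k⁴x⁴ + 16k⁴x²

-k⁴x²(5x + 4)(5x - 4)

Pull out the common factor k⁴x², leaving -25x² + 16.
Recognize a difference of squares with the parts 4 and 5x.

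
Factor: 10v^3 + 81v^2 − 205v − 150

(2v − 5)(5v + 3)(v + 10)

Trying the rational-root candidates, v = −10 is a root, so (v + 10) divides it; the quotient is 10v^2 − 19v − 15.
The remaining quadratic factors as (5v + 3)(2v − 5).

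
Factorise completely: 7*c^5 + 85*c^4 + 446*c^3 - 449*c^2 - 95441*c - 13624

(7*c + 1)*(c + 13)*(c - 8)*(c^2 + 7*c + 131)

By the rational root theorem, c = -1/7 is a root, so (7*c + 1) is a factor; dividing leaves c^4 + 12*c^3 + 62*c^2 - 73*c - 13624.
Next, c = 8 is a root, so (c - 8) divides it; the quotient is c^3 + 20*c^2 + 222*c + 1703.
Then c = -13 is a root, so (c + 13) divides it; the quotient is c^2 + 7*c + 131.
The quadratic c^2 + 7*c + 131 has discriminant -475 < 0 and is irreducible over ℤ.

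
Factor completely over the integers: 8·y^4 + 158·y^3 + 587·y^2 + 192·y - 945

Among the possible rational roots, y = -9/4 is a root, so (4·y + 9) divides it; the quotient is 2·y^3 + 35·y^2 + 68·y - 105.
Continuing, y = -7/2 is a root, so (2·y + 7) is a factor; dividing leaves y^2 + 14·y - 15.
The remaining quadratic factors as (y - 1)(y + 15).

(2·y + 7)·(4·y + 9)·(y + 15)·(y - 1)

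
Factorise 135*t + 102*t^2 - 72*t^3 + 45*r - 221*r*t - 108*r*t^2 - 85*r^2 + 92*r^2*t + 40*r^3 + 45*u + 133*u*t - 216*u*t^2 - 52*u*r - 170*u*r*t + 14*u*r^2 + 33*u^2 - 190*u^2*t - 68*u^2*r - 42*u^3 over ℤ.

Group: u*(-42*u^2 - 26*u*r - 64*u*t + 33*u + 40*r^2 - 28*r*t - 85*r - 24*t^2 + 34*t + 45) + (r + 3*t)*(-42*u^2 - 26*u*r - 64*u*t + 33*u + 40*r^2 - 28*r*t - 85*r - 24*t^2 + 34*t + 45); both groups contain (-42*u^2 - 26*u*r - 64*u*t + 33*u + 40*r^2 - 28*r*t - 85*r - 24*t^2 + 34*t + 45), so (u + r + 3*t) is a factor with cofactor -42*u^2 - 26*u*r - 64*u*t + 33*u + 40*r^2 - 28*r*t - 85*r - 24*t^2 + 34*t + 45.
The cofactor groups again: -42*u^2 - 26*u*r - 64*u*t + 33*u + 40*r^2 - 28*r*t - 85*r - 24*t^2 + 34*t + 45 = -6*u*(7*u - 5*r + 6*t + 5) + (-8*r - 4*t + 9)*(7*u - 5*r + 6*t + 5); both groups contain (7*u - 5*r + 6*t + 5), giving -(6*u + 8*r + 4*t - 9)*(7*u - 5*r + 6*t + 5).

-(7*u - 5*r + 6*t + 5)*(6*u + 8*r + 4*t - 9)*(u + r + 3*t)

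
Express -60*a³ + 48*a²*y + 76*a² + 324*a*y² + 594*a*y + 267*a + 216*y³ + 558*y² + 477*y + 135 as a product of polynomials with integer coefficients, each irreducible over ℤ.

-(10*a + 12*y + 9)*(6*a + 6*y + 5)*(a - 3*y - 3)

Group: a*(-60*a² - 132*a*y - 104*a - 72*y² - 114*y - 45) + (-3*y - 3)*(-60*a² - 132*a*y - 104*a - 72*y² - 114*y - 45); both groups contain (-60*a² - 132*a*y - 104*a - 72*y² - 114*y - 45), so (a - 3*y - 3) is a factor with cofactor -60*a² - 132*a*y - 104*a - 72*y² - 114*y - 45.
The cofactor groups again: -60*a² - 132*a*y - 104*a - 72*y² - 114*y - 45 = -10*a*(6*a + 6*y + 5) + (-12*y - 9)*(6*a + 6*y + 5); both groups contain (6*a + 6*y + 5), giving -(10*a + 12*y + 9)*(6*a + 6*y + 5).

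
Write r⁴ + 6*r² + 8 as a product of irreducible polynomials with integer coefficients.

Substitute u = r² to get a quadratic in u, then factor.
r² + 4 is irreducible over ℤ (sum of squares).
r² + 2 is irreducible over ℤ (always positive, so no real roots).

(r² + 2)*(r² + 4)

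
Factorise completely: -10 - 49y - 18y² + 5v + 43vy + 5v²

(5v - 2y - 5)(v + 9y + 2)

Group: 5v(v + 9y + 2) + (-2y - 5)(v + 9y + 2); both groups contain (v + 9y + 2).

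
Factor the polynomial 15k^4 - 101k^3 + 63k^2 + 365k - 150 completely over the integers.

Trying the rational-root candidates, k = -5/3 is a root, so (3k + 5) is a factor; dividing leaves 5k^3 - 42k^2 + 91k - 30.
Next, k = 3 is a root, so (k - 3) divides it; the quotient is 5k^2 - 27k + 10.
The remaining quadratic factors as (k - 5)(5k - 2).

(3k + 5)(5k - 2)(k - 3)(k - 5)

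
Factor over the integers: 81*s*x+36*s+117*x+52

Group as (81*s*x+36*s) + (117*x+52) = 9*s*(9*x+4) + 13*(9*x+4).
Both groups share the factor (9*x+4).

(9*s+13)*(9*x+4)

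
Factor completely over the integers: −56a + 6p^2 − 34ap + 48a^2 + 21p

Group: 6a(8a − 3p) + (−2p − 7)(8a − 3p); both groups contain (8a − 3p).

(6a − 2p − 7)(8a − 3p)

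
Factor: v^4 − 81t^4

(v − 3t)(v + 3t)(v^2 + 9t^2)

(v)⁴ − (3t)⁴ = ((v)² − (3t)²)((v)² + (3t)²); the first factor splits again, the second (v^2 + 9t^2) is irreducible.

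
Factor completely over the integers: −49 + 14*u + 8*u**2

(2*u + 7)*(4*u − 7)

Need a pair with product 8·(−49) = −392 and sum 14: that's 28 and −14.
Split the middle term: 8*u**2 + 28*u − 14*u − 49 = 4*u*(2*u + 7) − 7*(2*u + 7).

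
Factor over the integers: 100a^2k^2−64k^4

4k^2(5a+4k)(5a−4k)

Factor out 4k^2, leaving 25a^2−16k^2, which is a difference of two squares.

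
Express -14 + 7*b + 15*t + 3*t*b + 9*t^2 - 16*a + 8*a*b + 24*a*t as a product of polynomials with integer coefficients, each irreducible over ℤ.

(8*a + 3*t + 7)*(3*t + b - 2)

Group: 8*a*(3*t + b - 2) + (3*t + 7)*(3*t + b - 2); both groups contain (3*t + b - 2).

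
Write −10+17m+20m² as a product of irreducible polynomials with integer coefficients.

(4m+5)(5m−2)

Need a pair with product 20·(−10) = −200 and sum 17: that's 25 and −8.
Split the middle term: 20m²+25m − 8m−10 = 5m(4m+5) − 2(4m+5).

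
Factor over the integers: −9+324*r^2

9*(6*r+1)*(6*r−1)

Factor out 9, leaving 36*r^2−1, which is a difference of two squares.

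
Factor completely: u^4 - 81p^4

(u - 3p)(u + 3p)(u^2 + 9p^2)

(u)⁴ − (3p)⁴ = ((u)² − (3p)²)((u)² + (3p)²); the first factor splits again, the second (u^2 + 9p^2) is irreducible.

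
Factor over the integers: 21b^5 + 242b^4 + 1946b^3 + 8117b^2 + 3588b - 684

(3b + 2)(7b - 1)(b + 6)(b^2 + 5b + 57)

Testing divisors of the constant over divisors of the leading coefficient, b = -2/3 is a root, so (3b + 2) divides it; the quotient is 7b^4 + 76b^3 + 598b^2 + 2307b - 342.
Next, b = 1/7 is a root, so (7b - 1) is a factor; dividing leaves b^3 + 11b^2 + 87b + 342.
Continuing, b = -6 is a root, so (b + 6) is a factor; dividing leaves b^2 + 5b + 57.
The quadratic b^2 + 5b + 57 has discriminant -203 < 0 and is irreducible over ℤ.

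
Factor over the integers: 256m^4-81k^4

Write as (16m^2)² − (9k^2)², then factor 16m^2-9k^2 once more.

(4m-3k)(4m+3k)(16m^2+9k^2)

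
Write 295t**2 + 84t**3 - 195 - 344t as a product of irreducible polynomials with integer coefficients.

(3t + 13)(4t - 5)(7t + 3)

Testing divisors of the constant over divisors of the leading coefficient, t = -3/7 is a root, giving the factor (7t + 3) and quotient 12t**2 + 37t - 65.
The remaining quadratic factors as (4t - 5)(3t + 13).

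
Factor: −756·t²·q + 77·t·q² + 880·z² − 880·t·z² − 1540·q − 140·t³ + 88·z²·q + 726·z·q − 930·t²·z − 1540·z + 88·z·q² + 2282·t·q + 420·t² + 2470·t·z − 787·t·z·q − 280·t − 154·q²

Group: 2·t·(−70·t² − 80·t·z + 7·t·q + 210·t + 8·z·q + 80·z − 14·q − 140) + (11·z + 11·q)·(−70·t² − 80·t·z + 7·t·q + 210·t + 8·z·q + 80·z − 14·q − 140); both groups contain (−70·t² − 80·t·z + 7·t·q + 210·t + 8·z·q + 80·z − 14·q − 140), so (2·t + 11·z + 11·q) is a factor with cofactor −70·t² − 80·t·z + 7·t·q + 210·t + 8·z·q + 80·z − 14·q − 140.
The cofactor groups again: −70·t² − 80·t·z + 7·t·q + 210·t + 8·z·q + 80·z − 14·q − 140 = −10·t·(7·t + 8·z − 14) + (q + 10)·(7·t + 8·z − 14); both groups contain (7·t + 8·z − 14), giving −(10·t − q − 10)·(7·t + 8·z − 14).

−(10·t − q − 10)·(2·t + 11·z + 11·q)·(7·t + 8·z − 14)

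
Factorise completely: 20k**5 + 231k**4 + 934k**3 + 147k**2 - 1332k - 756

(4k + 3)(5k - 6)(k + 1)(k**2 + 11k + 42)

By the rational root theorem, k = 6/5 is a root, giving the factor (5k - 6) and quotient 4k**4 + 51k**3 + 248k**2 + 327k + 126.
Then k = -3/4 is a root, so (4k + 3) is a factor; dividing leaves k**3 + 12k**2 + 53k + 42.
Then k = -1 is a root, giving the factor (k + 1) and quotient k**2 + 11k + 42.
The quadratic k**2 + 11k + 42 has discriminant -47 < 0 and is irreducible over ℤ.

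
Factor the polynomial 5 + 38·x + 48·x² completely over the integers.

(6·x + 1)·(8·x + 5)

Need a pair with product 48·5 = 240 and sum 38: that's 30 and 8.
Split the middle term: 48·x² + 30·x + 8·x + 5 = 6·x·(8·x + 5) + (8·x + 5).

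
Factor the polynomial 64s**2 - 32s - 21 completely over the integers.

Need a pair with product 64·(-21) = -1344 and sum -32: that's 24 and -56.
Split the middle term: 64s**2 + 24s - 56s - 21 = 8s(8s + 3) - 7(8s + 3).

(8s + 3)(8s - 7)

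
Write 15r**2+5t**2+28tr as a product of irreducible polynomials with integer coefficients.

(5t+3r)(t+5r)

Group: t(5t+3r) + 5r(5t+3r); both groups contain (5t+3r).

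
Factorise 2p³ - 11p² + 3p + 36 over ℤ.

(2p + 3)(p - 3)(p - 4)

Testing divisors of the constant over divisors of the leading coefficient, p = 3 is a root, so (p - 3) is a factor; dividing leaves 2p² - 5p - 12.
The remaining quadratic factors as (2p + 3)(p - 4).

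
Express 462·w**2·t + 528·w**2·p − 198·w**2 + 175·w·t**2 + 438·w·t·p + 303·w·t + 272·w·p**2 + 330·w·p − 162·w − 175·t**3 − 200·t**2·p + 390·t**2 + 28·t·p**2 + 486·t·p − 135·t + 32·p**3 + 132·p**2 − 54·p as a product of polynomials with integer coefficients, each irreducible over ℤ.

(6·w + 5·t + 2·p)·(11·w − 5·t + 2·p + 9)·(7·t + 8·p − 3)

Group: 7·t·(66·w**2 + 25·w·t + 34·w·p + 54·w − 25·t**2 + 45·t + 4·p**2 + 18·p) + (8·p − 3)·(66·w**2 + 25·w·t + 34·w·p + 54·w − 25·t**2 + 45·t + 4·p**2 + 18·p); both groups contain (66·w**2 + 25·w·t + 34·w·p + 54·w − 25·t**2 + 45·t + 4·p**2 + 18·p), so (7·t + 8·p − 3) is a factor with cofactor 66·w**2 + 25·w·t + 34·w·p + 54·w − 25·t**2 + 45·t + 4·p**2 + 18·p.
The cofactor groups again: 66·w**2 + 25·w·t + 34·w·p + 54·w − 25·t**2 + 45·t + 4·p**2 + 18·p = 11·w·(6·w + 5·t + 2·p) + (−5·t + 2·p + 9)·(6·w + 5·t + 2·p); both groups contain (6·w + 5·t + 2·p), giving (11·w − 5·t + 2·p + 9)·(6·w + 5·t + 2·p).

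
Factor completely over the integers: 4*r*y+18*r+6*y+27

Group as (4*r*y+18*r) + (6*y+27) = 2*r*(2*y+9) + 3*(2*y+9).
Both groups share the factor (2*y+9).

(2*r+3)*(2*y+9)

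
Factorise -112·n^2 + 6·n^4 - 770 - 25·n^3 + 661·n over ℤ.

Among the possible rational roots, n = 2 is a root, giving the factor (n - 2) and quotient 6·n^3 - 13·n^2 - 138·n + 385.
Then n = 7/2 is a root, giving the factor (2·n - 7) and quotient 3·n^2 + 4·n - 55.
The remaining quadratic factors as (3·n - 11)(n + 5).

(2·n - 7)·(3·n - 11)·(n + 5)·(n - 2)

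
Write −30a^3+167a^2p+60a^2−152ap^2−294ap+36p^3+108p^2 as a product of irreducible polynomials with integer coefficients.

−(2a−9p)(3a−2p−6)(5a−2p)

Group: 5a(−6a^2+31ap+12a−18p^2−54p) − 2p(−6a^2+31ap+12a−18p^2−54p); both groups contain (−6a^2+31ap+12a−18p^2−54p), so (5a−2p) is a factor with cofactor −6a^2+31ap+12a−18p^2−54p.
The cofactor groups again: −6a^2+31ap+12a−18p^2−54p = −3a(2a−9p) + (2p+6)(2a−9p); both groups contain (2a−9p), giving −(3a−2p−6)(2a−9p).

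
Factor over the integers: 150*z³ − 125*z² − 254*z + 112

(5*z − 2)*(5*z − 8)*(6*z + 7)

Trying the rational-root candidates, z = 8/5 is a root, so (5*z − 8) is a factor; dividing leaves 30*z² + 23*z − 14.
The remaining quadratic factors as (6*z + 7)(5*z − 2).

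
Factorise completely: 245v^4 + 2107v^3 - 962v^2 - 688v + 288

Among the possible rational roots, v = -4/7 is a root, so (7v + 4) is a factor; dividing leaves 35v^3 + 281v^2 - 298v + 72.
Continuing, v = 4/7 is a root, so (7v - 4) divides it; the quotient is 5v^2 + 43v - 18.
The remaining quadratic factors as (v + 9)(5v - 2).

(5v - 2)(7v + 4)(7v - 4)(v + 9)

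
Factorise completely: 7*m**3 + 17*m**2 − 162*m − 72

By the rational root theorem, m = −3/7 is a root, so (7*m + 3) divides it; the quotient is m**2 + 2*m − 24.
The remaining quadratic factors as (m + 6)(m − 4).

(7*m + 3)*(m + 6)*(m − 4)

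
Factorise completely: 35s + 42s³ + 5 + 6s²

Group as (42s³ + 35s) + (6s² + 5) = 7s(6s² + 5) + (6s² + 5).
Both groups share the factor (6s² + 5).

(7s + 1)(6s² + 5)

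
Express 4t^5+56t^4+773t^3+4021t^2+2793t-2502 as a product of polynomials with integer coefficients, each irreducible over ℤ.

Trying the rational-root candidates, t = 1/2 is a root, so (2t-1) is a factor; dividing leaves 2t^4+29t^3+401t^2+2211t+2502.
Continuing, t = -3/2 is a root, so (2t+3) divides it; the quotient is t^3+13t^2+181t+834.
Continuing, t = -6 is a root, so (t+6) is a factor; dividing leaves t^2+7t+139.
The quadratic t^2+7t+139 has discriminant -507 < 0 and is irreducible over ℤ.

(2t+3)(2t-1)(t+6)(t^2+7t+139)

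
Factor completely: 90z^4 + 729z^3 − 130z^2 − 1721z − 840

By the rational root theorem, z = 5/3 is a root, so (3z − 5) divides it; the quotient is 30z^3 + 293z^2 + 445z + 168.
Continuing, z = −7/6 is a root, so (6z + 7) divides it; the quotient is 5z^2 + 43z + 24.
The remaining quadratic factors as (z + 8)(5z + 3).

(3z − 5)(5z + 3)(6z + 7)(z + 8)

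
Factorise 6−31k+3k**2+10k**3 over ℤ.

(2k−3)(5k−1)(k+2)

Among the possible rational roots, k = 3/2 is a root, so (2k−3) divides it; the quotient is 5k**2+9k−2.
The remaining quadratic factors as (k+2)(5k−1).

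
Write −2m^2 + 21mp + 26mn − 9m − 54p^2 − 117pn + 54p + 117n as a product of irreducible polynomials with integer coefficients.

−(2m − 9p + 9)(m − 6p − 13n)

Group: −2m(m − 6p − 13n) + (9p − 9)(m − 6p − 13n); both groups contain (m − 6p − 13n).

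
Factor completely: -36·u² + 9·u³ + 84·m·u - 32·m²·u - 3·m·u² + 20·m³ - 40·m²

Group: 2·m·(10·m² - 21·m·u + 9·u²) + (u - 4)·(10·m² - 21·m·u + 9·u²); both groups contain (10·m² - 21·m·u + 9·u²), so (2·m + u - 4) is a factor with cofactor 10·m² - 21·m·u + 9·u².
The cofactor groups again: 10·m² - 21·m·u + 9·u² = 2·m·(5·m - 3·u) - 3·u·(5·m - 3·u); both groups contain (5·m - 3·u), giving (2·m - 3·u)·(5·m - 3·u).

(2·m + u - 4)·(2·m - 3·u)·(5·m - 3·u)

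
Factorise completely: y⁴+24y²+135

(y²+15)(y²+9)

Substitute u = y² to get a quadratic in u, then factor.
y²+15 is irreducible over ℤ (always positive, so no real roots).
y²+9 is irreducible over ℤ (sum of squares).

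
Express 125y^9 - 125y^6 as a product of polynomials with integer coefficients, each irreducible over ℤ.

Every term has a factor of 125y^6; factoring it out leaves y^3 - 1.
Recognize a difference of cubes with the parts y and 1.

125y^6(y - 1)(y^2 + y + 1)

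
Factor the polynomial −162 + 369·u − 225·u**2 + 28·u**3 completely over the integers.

(4·u − 3)·(7·u − 9)·(u − 6)

Trying the rational-root candidates, u = 9/7 is a root, so (7·u − 9) is a factor; dividing leaves 4·u**2 − 27·u + 18.
The remaining quadratic factors as (4·u − 3)(u − 6).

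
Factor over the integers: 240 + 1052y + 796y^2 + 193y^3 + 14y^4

(2y + 15)(7y + 2)(y + 2)(y + 4)

By the rational root theorem, y = -2/7 is a root, so (7y + 2) divides it; the quotient is 2y^3 + 27y^2 + 106y + 120.
Continuing, y = -4 is a root, so (y + 4) divides it; the quotient is 2y^2 + 19y + 30.
The remaining quadratic factors as (y + 2)(2y + 15).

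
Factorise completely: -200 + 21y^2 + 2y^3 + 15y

(2y - 5)(y + 5)(y + 8)

Among the possible rational roots, y = -8 is a root, giving the factor (y + 8) and quotient 2y^2 + 5y - 25.
The remaining quadratic factors as (y + 5)(2y - 5).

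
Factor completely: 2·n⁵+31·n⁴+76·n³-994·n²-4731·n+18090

(2·n-9)·(n+10)·(n-3)·(n²+13·n+67)

Testing divisors of the constant over divisors of the leading coefficient, n = 3 is a root, giving the factor (n-3) and quotient 2·n⁴+37·n³+187·n²-433·n-6030.
Continuing, n = 9/2 is a root, so (2·n-9) divides it; the quotient is n³+23·n²+197·n+670.
Then n = -10 is a root, so (n+10) is a factor; dividing leaves n²+13·n+67.
The quadratic n²+13·n+67 has discriminant -99 < 0 and is irreducible over ℤ.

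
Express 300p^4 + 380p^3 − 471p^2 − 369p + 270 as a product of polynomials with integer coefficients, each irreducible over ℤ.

(2p + 3)(5p + 6)(5p − 3)(6p − 5)

Trying the rational-root candidates, p = 5/6 is a root, so (6p − 5) is a factor; dividing leaves 50p^3 + 105p^2 + 9p − 54.
Then p = −6/5 is a root, so (5p + 6) divides it; the quotient is 10p^2 + 9p − 9.
The remaining quadratic factors as (2p + 3)(5p − 3).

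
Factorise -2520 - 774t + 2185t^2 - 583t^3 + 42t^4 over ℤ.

Trying the rational-root candidates, t = -5/6 is a root, giving the factor (6t + 5) and quotient 7t^3 - 103t^2 + 450t - 504.
Continuing, t = 6 is a root, so (t - 6) is a factor; dividing leaves 7t^2 - 61t + 84.
The remaining quadratic factors as (7t - 12)(t - 7).

(6t + 5)(7t - 12)(t - 6)(t - 7)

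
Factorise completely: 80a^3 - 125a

5a(4a + 5)(4a - 5)

Factor out 5a, leaving 16a^2 - 25, which is a difference of two squares.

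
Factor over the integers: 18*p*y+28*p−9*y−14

(2*p−1)*(9*y+14)

Group as (18*p*y+28*p) + (−9*y−14) = 2*p*(9*y+14) − (9*y+14).
Both groups share the factor (9*y+14).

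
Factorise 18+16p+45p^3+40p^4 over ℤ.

(8p+9)(5p^3+2)

Group as (40p^4+16p) + (45p^3+18) = 8p(5p^3+2) + 9(5p^3+2).
Both groups share the factor (5p^3+2).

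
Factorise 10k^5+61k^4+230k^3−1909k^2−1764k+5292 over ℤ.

(2k−7)(5k−7)(k+2)(k^2+9k+54)

Testing divisors of the constant over divisors of the leading coefficient, k = 7/5 is a root, so (5k−7) is a factor; dividing leaves 2k^4+15k^3+67k^2−288k−756.
Then k = −2 is a root, so (k+2) divides it; the quotient is 2k^3+11k^2+45k−378.
Continuing, k = 7/2 is a root, giving the factor (2k−7) and quotient k^2+9k+54.
The quadratic k^2+9k+54 has discriminant −135 < 0 and is irreducible over ℤ.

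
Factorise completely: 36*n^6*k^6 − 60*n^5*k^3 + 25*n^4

Every term has a factor of n^4; factoring it out leaves 36*n^2*k^6 − 60*n*k^3 + 25.
Recognize a perfect-square trinomial with the parts 5 and 6*n*k^3.

n^4*(6*n*k^3 − 5)^2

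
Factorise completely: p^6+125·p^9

Every term has a factor of p^6; factoring it out leaves 125·p^3+1.
Recognize a sum of cubes with the parts 1 and 5·p.

p^6·(5·p+1)·(25·p^2−5·p+1)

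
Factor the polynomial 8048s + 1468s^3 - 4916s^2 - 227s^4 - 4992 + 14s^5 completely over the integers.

(2s - 13)(7s - 12)(s - 2)(s^2 - 6s + 16)

Trying the rational-root candidates, s = 13/2 is a root, so (2s - 13) is a factor; dividing leaves 7s^4 - 68s^3 + 292s^2 - 560s + 384.
Then s = 2 is a root, so (s - 2) divides it; the quotient is 7s^3 - 54s^2 + 184s - 192.
Next, s = 12/7 is a root, so (7s - 12) is a factor; dividing leaves s^2 - 6s + 16.
The quadratic s^2 - 6s + 16 has discriminant -28 < 0 and is irreducible over ℤ.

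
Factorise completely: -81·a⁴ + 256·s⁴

(4·s - 3·a)·(4·s + 3·a)·(16·s² + 9·a²)

(4·s)⁴ − (3·a)⁴ = ((4·s)² − (3·a)²)((4·s)² + (3·a)²); the first factor splits again, the second (16·s² + 9·a²) is irreducible.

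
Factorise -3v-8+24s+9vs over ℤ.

(3s-1)(3v+8)

Group as (9vs-3v) + (24s-8) = 3v(3s-1) + 8(3s-1).
Both groups share the factor (3s-1).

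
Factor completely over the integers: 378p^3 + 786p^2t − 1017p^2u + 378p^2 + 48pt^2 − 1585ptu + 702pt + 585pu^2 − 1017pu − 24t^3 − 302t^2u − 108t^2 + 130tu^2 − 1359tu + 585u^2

(6p + 12t − 5u)(7p − t − 13u)(9p + 2t + 9)

Group: 6p(63p^2 + 5pt − 117pu + 63p − 2t^2 − 26tu − 9t − 117u) + (12t − 5u)(63p^2 + 5pt − 117pu + 63p − 2t^2 − 26tu − 9t − 117u); both groups contain (63p^2 + 5pt − 117pu + 63p − 2t^2 − 26tu − 9t − 117u), so (6p + 12t − 5u) is a factor with cofactor 63p^2 + 5pt − 117pu + 63p − 2t^2 − 26tu − 9t − 117u.
The cofactor groups again: 63p^2 + 5pt − 117pu + 63p − 2t^2 − 26tu − 9t − 117u = 7p(9p + 2t + 9) + (−t − 13u)(9p + 2t + 9); both groups contain (9p + 2t + 9), giving (7p − t − 13u)(9p + 2t + 9).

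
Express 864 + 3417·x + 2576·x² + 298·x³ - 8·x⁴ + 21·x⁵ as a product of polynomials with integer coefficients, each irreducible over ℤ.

Trying the rational-root candidates, x = -9/7 is a root, so (7·x + 9) is a factor; dividing leaves 3·x⁴ - 5·x³ + 49·x² + 305·x + 96.
Then x = -3 is a root, giving the factor (x + 3) and quotient 3·x³ - 14·x² + 91·x + 32.
Next, x = -1/3 is a root, so (3·x + 1) divides it; the quotient is x² - 5·x + 32.
The quadratic x² - 5·x + 32 has discriminant -103 < 0 and is irreducible over ℤ.

(3·x + 1)·(7·x + 9)·(x + 3)·(x² - 5·x + 32)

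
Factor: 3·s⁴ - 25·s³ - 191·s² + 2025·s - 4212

(3·s - 13)·(s + 9)·(s - 4)·(s - 9)

Trying the rational-root candidates, s = 4 is a root, so (s - 4) is a factor; dividing leaves 3·s³ - 13·s² - 243·s + 1053.
Continuing, s = -9 is a root, giving the factor (s + 9) and quotient 3·s² - 40·s + 117.
The remaining quadratic factors as (s - 9)(3·s - 13).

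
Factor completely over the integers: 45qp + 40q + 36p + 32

Group as (45qp + 40q) + (36p + 32) = 5q(9p + 8) + 4(9p + 8).
Both groups share the factor (9p + 8).

(5q + 4)(9p + 8)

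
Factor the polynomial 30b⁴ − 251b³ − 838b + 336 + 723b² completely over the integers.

Trying the rational-root candidates, b = 1 is a root, so (b − 1) is a factor; dividing leaves 30b³ − 221b² + 502b − 336.
Next, b = 7/2 is a root, giving the factor (2b − 7) and quotient 15b² − 58b + 48.
The remaining quadratic factors as (5b − 6)(3b − 8).

(2b − 7)(3b − 8)(5b − 6)(b − 1)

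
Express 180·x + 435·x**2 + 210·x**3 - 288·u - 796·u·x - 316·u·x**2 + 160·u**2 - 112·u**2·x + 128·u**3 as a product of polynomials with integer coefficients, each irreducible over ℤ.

(4·u + 6·x + 9)·(4·u - 7·x - 4)·(8·u - 5·x)

Group: 4·u·(32·u**2 - 76·u·x - 32·u + 35·x**2 + 20·x) + (6·x + 9)·(32·u**2 - 76·u·x - 32·u + 35·x**2 + 20·x); both groups contain (32·u**2 - 76·u·x - 32·u + 35·x**2 + 20·x), so (4·u + 6·x + 9) is a factor with cofactor 32·u**2 - 76·u·x - 32·u + 35·x**2 + 20·x.
The cofactor groups again: 32·u**2 - 76·u·x - 32·u + 35·x**2 + 20·x = 8·u·(4·u - 7·x - 4) - 5·x·(4·u - 7·x - 4); both groups contain (4·u - 7·x - 4), giving (8·u - 5·x)·(4·u - 7·x - 4).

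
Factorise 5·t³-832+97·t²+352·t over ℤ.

(5·t-8)·(t+13)·(t+8)

Among the possible rational roots, t = 8/5 is a root, giving the factor (5·t-8) and quotient t²+21·t+104.
The remaining quadratic factors as (t+8)(t+13).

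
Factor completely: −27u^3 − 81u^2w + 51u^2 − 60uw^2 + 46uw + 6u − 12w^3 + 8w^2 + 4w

−(3u + 2w)(9u + 3w + 1)(u + 2w − 2)

Group: u(−27u^2 − 27uw − 3u − 6w^2 − 2w) + (2w − 2)(−27u^2 − 27uw − 3u − 6w^2 − 2w); both groups contain (−27u^2 − 27uw − 3u − 6w^2 − 2w), so (u + 2w − 2) is a factor with cofactor −27u^2 − 27uw − 3u − 6w^2 − 2w.
The cofactor groups again: −27u^2 − 27uw − 3u − 6w^2 − 2w = −3u(9u + 3w + 1) − 2w(9u + 3w + 1); both groups contain (9u + 3w + 1), giving −(3u + 2w)(9u + 3w + 1).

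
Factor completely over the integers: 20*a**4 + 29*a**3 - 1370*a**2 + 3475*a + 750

By the rational root theorem, a = 5 is a root, giving the factor (a - 5) and quotient 20*a**3 + 129*a**2 - 725*a - 150.
Next, a = -1/5 is a root, so (5*a + 1) is a factor; dividing leaves 4*a**2 + 25*a - 150.
The remaining quadratic factors as (a + 10)(4*a - 15).

(4*a - 15)*(5*a + 1)*(a + 10)*(a - 5)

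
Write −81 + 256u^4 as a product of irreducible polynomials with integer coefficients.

(4u)⁴ − (3)⁴ = ((4u)² − (3)²)((4u)² + (3)²); the first factor splits again, the second (16u^2 + 9) is irreducible.

(4u + 3)(4u − 3)(16u^2 + 9)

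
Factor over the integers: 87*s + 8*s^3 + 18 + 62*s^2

Testing divisors of the constant over divisors of the leading coefficient, s = −6 is a root, so (s + 6) is a factor; dividing leaves 8*s^2 + 14*s + 3.
The remaining quadratic factors as (2*s + 3)(4*s + 1).

(2*s + 3)*(4*s + 1)*(s + 6)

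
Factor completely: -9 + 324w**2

Factor out 9, leaving 36w**2 - 1, which is a difference of two squares.

9(6w + 1)(6w - 1)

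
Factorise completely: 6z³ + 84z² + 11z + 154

Group as (6z³ + 11z) + (84z² + 154) = z(6z² + 11) + 14(6z² + 11).
Both groups share the factor (6z² + 11).

(z + 14)(6z² + 11)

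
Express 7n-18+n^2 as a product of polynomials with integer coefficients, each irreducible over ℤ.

(n+9)(n-2)

Two integers with product -18 and sum 7 are -2 and 9.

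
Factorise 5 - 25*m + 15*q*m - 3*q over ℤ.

(3*q - 5)*(5*m - 1)

Group as (15*q*m - 3*q) + (-25*m + 5) = 3*q*(5*m - 1) - 5*(5*m - 1).
Both groups share the factor (5*m - 1).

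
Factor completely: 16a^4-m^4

(2a)⁴ − (m)⁴ = ((2a)² − (m)²)((2a)² + (m)²); the first factor splits again, the second (4a^2+m^2) is irreducible.

(2a+m)(2a-m)(4a^2+m^2)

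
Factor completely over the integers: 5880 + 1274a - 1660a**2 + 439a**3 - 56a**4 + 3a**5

Testing divisors of the constant over divisors of the leading coefficient, a = 5 is a root, giving the factor (a - 5) and quotient 3a**4 - 41a**3 + 234a**2 - 490a - 1176.
Next, a = -4/3 is a root, giving the factor (3a + 4) and quotient a**3 - 15a**2 + 98a - 294.
Continuing, a = 7 is a root, so (a - 7) divides it; the quotient is a**2 - 8a + 42.
The quadratic a**2 - 8a + 42 has discriminant -104 < 0 and is irreducible over ℤ.

(3a + 4)(a - 5)(a - 7)(a**2 - 8a + 42)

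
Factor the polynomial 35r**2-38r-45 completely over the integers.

(5r-9)(7r+5)

Need a pair with product 35·(-45) = -1575 and sum -38: that's 25 and -63.
Split the middle term: 35r**2+25r - 63r-45 = 5r(7r+5) - 9(7r+5).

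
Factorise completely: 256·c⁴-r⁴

(4·c)⁴ − (r)⁴ = ((4·c)² − (r)²)((4·c)² + (r)²); the first factor splits again, the second (16·c²+r²) is irreducible.

(4·c+r)·(4·c-r)·(16·c²+r²)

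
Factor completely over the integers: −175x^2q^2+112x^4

7x^2(4x−5q)(4x+5q)

Every term has a factor of 7x^2. Then 16x^2−25q^2 = (4x)² − (5q)².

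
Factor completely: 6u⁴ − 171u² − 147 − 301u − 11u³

By the rational root theorem, u = −3 is a root, so (u + 3) divides it; the quotient is 6u³ − 29u² − 84u − 49.
Then u = −7/6 is a root, so (6u + 7) divides it; the quotient is u² − 6u − 7.
The remaining quadratic factors as (u − 7)(u + 1).

(6u + 7)(u + 1)(u + 3)(u − 7)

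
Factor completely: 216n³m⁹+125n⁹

n³(5n²+6m³)(25n⁴-30n²m³+36m⁶)

Factor out n³ first: what remains is 125n⁶+216m⁹.
Recognize a sum of cubes with the parts 5n² and 6m³.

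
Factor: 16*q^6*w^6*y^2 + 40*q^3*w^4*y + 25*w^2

w^2*(4*q^3*w^2*y + 5)^2

Pull out the common factor w^2, leaving 16*q^6*w^4*y^2 + 40*q^3*w^2*y + 25.
Recognize a perfect-square trinomial with the parts 5 and 4*q^3*w^2*y.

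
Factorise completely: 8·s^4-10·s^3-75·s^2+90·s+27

(2·s-3)·(4·s+1)·(s+3)·(s-3)

Trying the rational-root candidates, s = 3 is a root, so (s-3) divides it; the quotient is 8·s^3+14·s^2-33·s-9.
Then s = 3/2 is a root, giving the factor (2·s-3) and quotient 4·s^2+13·s+3.
The remaining quadratic factors as (4·s+1)(s+3).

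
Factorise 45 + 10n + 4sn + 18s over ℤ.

(2n + 9)(2s + 5)

Group as (4sn + 18s) + (10n + 45) = 2s(2n + 9) + 5(2n + 9).
Both groups share the factor (2n + 9).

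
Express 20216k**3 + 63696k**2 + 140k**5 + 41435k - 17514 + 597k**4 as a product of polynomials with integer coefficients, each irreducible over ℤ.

(4k + 7)(5k + 9)(7k - 2)(k**2 + k + 139)

Among the possible rational roots, k = 2/7 is a root, giving the factor (7k - 2) and quotient 20k**4 + 91k**3 + 2914k**2 + 9932k + 8757.
Then k = -9/5 is a root, so (5k + 9) divides it; the quotient is 4k**3 + 11k**2 + 563k + 973.
Then k = -7/4 is a root, giving the factor (4k + 7) and quotient k**2 + k + 139.
The quadratic k**2 + k + 139 has discriminant -555 < 0 and is irreducible over ℤ.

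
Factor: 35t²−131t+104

(5t−13)(7t−8)

Need a pair with product 35·104 = 3640 and sum −131: that's −40 and −91.
Split the middle term: 35t²−40t − 91t+104 = 5t(7t−8) − 13(7t−8).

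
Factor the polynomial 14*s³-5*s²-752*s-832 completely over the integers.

By the rational root theorem, s = 8 is a root, so (s-8) divides it; the quotient is 14*s²+107*s+104.
The remaining quadratic factors as (7*s+8)(2*s+13).

(2*s+13)*(7*s+8)*(s-8)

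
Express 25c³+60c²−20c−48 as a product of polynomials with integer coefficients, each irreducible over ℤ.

Group as (25c³−20c) + (60c²−48) = 5c(5c²−4) + 12(5c²−4).
Both groups share the factor (5c²−4).

(5c+12)(5c²−4)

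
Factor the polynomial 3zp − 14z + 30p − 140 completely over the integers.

Group as (3zp − 14z) + (30p − 140) = z(3p − 14) + 10(3p − 14).
Both groups share the factor (3p − 14).

(3p − 14)(z + 10)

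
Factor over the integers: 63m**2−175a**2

Every term has a factor of 7. Then 9m**2−25a**2 = (3m)² − (5a)².

7(3m−5a)(3m+5a)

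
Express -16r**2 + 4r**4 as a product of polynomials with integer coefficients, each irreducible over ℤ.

4r**2(r + 2)(r - 2)

Factor out 4r**2 first: what remains is r**2 - 4.
Recognize a difference of squares with the parts r and 2.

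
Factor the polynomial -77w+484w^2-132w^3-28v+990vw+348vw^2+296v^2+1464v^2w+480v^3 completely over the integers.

Group: 12v(40v^2+102vw+28v-22w^2+77w) + (6w-1)(40v^2+102vw+28v-22w^2+77w); both groups contain (40v^2+102vw+28v-22w^2+77w), so (12v+6w-1) is a factor with cofactor 40v^2+102vw+28v-22w^2+77w.
The cofactor groups again: 40v^2+102vw+28v-22w^2+77w = 4v(10v-2w+7) + 11w(10v-2w+7); both groups contain (10v-2w+7), giving (4v+11w)(10v-2w+7).

(10v-2w+7)(12v+6w-1)(4v+11w)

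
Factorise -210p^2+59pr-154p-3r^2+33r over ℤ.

-(14p-3r)(15p-r+11)

Group: -15p(14p-3r) + (r-11)(14p-3r); both groups contain (14p-3r).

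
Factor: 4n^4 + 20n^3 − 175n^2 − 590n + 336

(2n + 7)(2n − 1)(n + 8)(n − 6)

Among the possible rational roots, n = 1/2 is a root, so (2n − 1) is a factor; dividing leaves 2n^3 + 11n^2 − 82n − 336.
Next, n = −8 is a root, giving the factor (n + 8) and quotient 2n^2 − 5n − 42.
The remaining quadratic factors as (n − 6)(2n + 7).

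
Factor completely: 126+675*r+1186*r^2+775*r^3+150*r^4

Among the possible rational roots, r = -2/5 is a root, giving the factor (5*r+2) and quotient 30*r^3+143*r^2+180*r+63.
Continuing, r = -3 is a root, so (r+3) divides it; the quotient is 30*r^2+53*r+21.
The remaining quadratic factors as (6*r+7)(5*r+3).

(5*r+2)*(5*r+3)*(6*r+7)*(r+3)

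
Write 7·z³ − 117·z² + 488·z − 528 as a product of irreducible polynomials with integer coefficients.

(7·z − 12)·(z − 11)·(z − 4)

Trying the rational-root candidates, z = 4 is a root, giving the factor (z − 4) and quotient 7·z² − 89·z + 132.
The remaining quadratic factors as (z − 11)(7·z − 12).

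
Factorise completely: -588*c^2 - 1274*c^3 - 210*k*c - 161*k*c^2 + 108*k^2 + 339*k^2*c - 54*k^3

-(3*k - 13*c - 6)*(2*k - 7*c)*(9*k + 14*c)

Group: 2*k*(-27*k^2 + 75*k*c + 54*k + 182*c^2 + 84*c) - 7*c*(-27*k^2 + 75*k*c + 54*k + 182*c^2 + 84*c); both groups contain (-27*k^2 + 75*k*c + 54*k + 182*c^2 + 84*c), so (2*k - 7*c) is a factor with cofactor -27*k^2 + 75*k*c + 54*k + 182*c^2 + 84*c.
The cofactor groups again: -27*k^2 + 75*k*c + 54*k + 182*c^2 + 84*c = -9*k*(3*k - 13*c - 6) - 14*c*(3*k - 13*c - 6); both groups contain (3*k - 13*c - 6), giving -(9*k + 14*c)*(3*k - 13*c - 6).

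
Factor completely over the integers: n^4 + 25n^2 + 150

(n^2 + 10)(n^2 + 15)

Substitute u = n^2 to get a quadratic in u, then factor.
n^2 + 10 is irreducible over ℤ (always positive, so no real roots).
n^2 + 15 is irreducible over ℤ (always positive, so no real roots).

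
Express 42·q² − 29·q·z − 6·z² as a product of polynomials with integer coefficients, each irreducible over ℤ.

(6·q + z)·(7·q − 6·z)

Group: 6·q·(7·q − 6·z) + z·(7·q − 6·z); both groups contain (7·q − 6·z).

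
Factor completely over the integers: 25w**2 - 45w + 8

Need a pair with product 25·8 = 200 and sum -45: that's -40 and -5.
Split the middle term: 25w**2 - 40w - 5w + 8 = 5w(5w - 8) - (5w - 8).

(5w - 1)(5w - 8)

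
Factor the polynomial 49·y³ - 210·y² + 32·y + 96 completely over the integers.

(7·y + 4)·(7·y - 6)·(y - 4)

By the rational root theorem, y = 6/7 is a root, so (7·y - 6) is a factor; dividing leaves 7·y² - 24·y - 16.
The remaining quadratic factors as (7·y + 4)(y - 4).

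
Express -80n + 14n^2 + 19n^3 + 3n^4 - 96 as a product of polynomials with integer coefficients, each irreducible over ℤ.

(3n + 4)(n + 3)(n + 4)(n - 2)

Testing divisors of the constant over divisors of the leading coefficient, n = 2 is a root, so (n - 2) is a factor; dividing leaves 3n^3 + 25n^2 + 64n + 48.
Continuing, n = -4 is a root, so (n + 4) is a factor; dividing leaves 3n^2 + 13n + 12.
The remaining quadratic factors as (3n + 4)(n + 3).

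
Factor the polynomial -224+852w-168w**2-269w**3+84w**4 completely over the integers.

(3w-8)(4w+7)(7w-2)(w-2)

Trying the rational-root candidates, w = 8/3 is a root, giving the factor (3w-8) and quotient 28w**3-15w**2-96w+28.
Next, w = -7/4 is a root, giving the factor (4w+7) and quotient 7w**2-16w+4.
The remaining quadratic factors as (7w-2)(w-2).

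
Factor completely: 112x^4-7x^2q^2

7x^2(4x-q)(4x+q)

Pull out the common factor 7x^2; 16x^2-q^2 is a difference of squares.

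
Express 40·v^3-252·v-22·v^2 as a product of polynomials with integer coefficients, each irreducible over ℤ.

Pull out the common factor 2·v, then factor the remaining trinomial.

2·v·(4·v+9)·(5·v-14)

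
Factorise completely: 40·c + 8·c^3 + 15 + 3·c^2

Group as (8·c^3 + 40·c) + (3·c^2 + 15) = 8·c·(c^2 + 5) + 3·(c^2 + 5).
Both groups share the factor (c^2 + 5).

(8·c + 3)·(c^2 + 5)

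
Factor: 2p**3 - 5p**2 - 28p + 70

Group as (2p**3 - 28p) + (-5p**2 + 70) = 2p(p**2 - 14) - 5(p**2 - 14).
Both groups share the factor (p**2 - 14).

(2p - 5)(p**2 - 14)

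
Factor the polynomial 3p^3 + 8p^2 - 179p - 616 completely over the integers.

(3p + 11)(p + 7)(p - 8)

By the rational root theorem, p = -7 is a root, giving the factor (p + 7) and quotient 3p^2 - 13p - 88.
The remaining quadratic factors as (3p + 11)(p - 8).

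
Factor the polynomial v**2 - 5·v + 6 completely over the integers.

(v - 2)·(v - 3)

Two integers with product 6 and sum -5 are -3 and -2.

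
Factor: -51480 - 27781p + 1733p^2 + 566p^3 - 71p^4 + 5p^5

(5p + 9)(p + 5)(p - 8)(p^2 - 13p + 143)

Trying the rational-root candidates, p = -5 is a root, so (p + 5) divides it; the quotient is 5p^4 - 96p^3 + 1046p^2 - 3497p - 10296.
Next, p = -9/5 is a root, so (5p + 9) is a factor; dividing leaves p^3 - 21p^2 + 247p - 1144.
Then p = 8 is a root, giving the factor (p - 8) and quotient p^2 - 13p + 143.
The quadratic p^2 - 13p + 143 has discriminant -403 < 0 and is irreducible over ℤ.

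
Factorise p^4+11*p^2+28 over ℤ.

Substitute u = p^2 to get a quadratic in u, then factor.
p^2+7 is irreducible over ℤ (always positive, so no real roots).
p^2+4 is irreducible over ℤ (sum of squares).

(p^2+4)*(p^2+7)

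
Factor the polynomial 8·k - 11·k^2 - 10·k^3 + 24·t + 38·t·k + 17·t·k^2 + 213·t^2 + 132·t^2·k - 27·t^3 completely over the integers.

Group: 3·t·(-9·t^2 + 47·t·k + 71·t - 10·k^2 - 11·k + 8) + k·(-9·t^2 + 47·t·k + 71·t - 10·k^2 - 11·k + 8); both groups contain (-9·t^2 + 47·t·k + 71·t - 10·k^2 - 11·k + 8), so (3·t + k) is a factor with cofactor -9·t^2 + 47·t·k + 71·t - 10·k^2 - 11·k + 8.
The cofactor groups again: -9·t^2 + 47·t·k + 71·t - 10·k^2 - 11·k + 8 = -t·(9·t - 2·k + 1) + (5·k + 8)·(9·t - 2·k + 1); both groups contain (9·t - 2·k + 1), giving -(t - 5·k - 8)·(9·t - 2·k + 1).

-(9·t - 2·k + 1)·(t - 5·k - 8)·(3·t + k)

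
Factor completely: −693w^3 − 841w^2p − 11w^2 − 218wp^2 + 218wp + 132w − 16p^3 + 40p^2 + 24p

−(11w + 2p)(9w + 8p + 4)(7w + p − 3)

Group: 11w(−63w^2 − 65wp − w − 8p^2 + 20p + 12) + 2p(−63w^2 − 65wp − w − 8p^2 + 20p + 12); both groups contain (−63w^2 − 65wp − w − 8p^2 + 20p + 12), so (11w + 2p) is a factor with cofactor −63w^2 − 65wp − w − 8p^2 + 20p + 12.
The cofactor groups again: −63w^2 − 65wp − w − 8p^2 + 20p + 12 = −9w(7w + p − 3) + (−8p − 4)(7w + p − 3); both groups contain (7w + p − 3), giving −(9w + 8p + 4)(7w + p − 3).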